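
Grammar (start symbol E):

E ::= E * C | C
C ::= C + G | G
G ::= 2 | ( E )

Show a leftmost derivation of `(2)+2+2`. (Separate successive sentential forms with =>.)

E => C   [E ::= C]
C => C+G   [C ::= C + G]
C+G => C+G+G   [C ::= C + G]
C+G+G => G+G+G   [C ::= G]
G+G+G => (E)+G+G   [G ::= ( E )]
(E)+G+G => (C)+G+G   [E ::= C]
(C)+G+G => (G)+G+G   [C ::= G]
(G)+G+G => (2)+G+G   [G ::= 2]
(2)+G+G => (2)+2+G   [G ::= 2]
(2)+2+G => (2)+2+2   [G ::= 2]

E=>C=>C+G=>C+G+G=>G+G+G=>(E)+G+G=>(C)+G+G=>(G)+G+G=>(2)+G+G=>(2)+2+G=>(2)+2+2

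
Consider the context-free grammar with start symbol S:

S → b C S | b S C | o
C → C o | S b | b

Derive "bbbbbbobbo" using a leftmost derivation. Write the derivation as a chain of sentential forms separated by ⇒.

S ⇒ bCS ⇒ bSbS ⇒ bbCSbS ⇒ bbbSbS ⇒ bbbbSCbS ⇒ bbbbbCSCbS ⇒ bbbbbbSCbS ⇒ bbbbbboCbS ⇒ bbbbbbobbS ⇒ bbbbbbobbo

S ⇒ bCS   [S → b C S]
bCS ⇒ bSbS   [C → S b]
bSbS ⇒ bbCSbS   [S → b C S]
bbCSbS ⇒ bbbSbS   [C → b]
bbbSbS ⇒ bbbbSCbS   [S → b S C]
bbbbSCbS ⇒ bbbbbCSCbS   [S → b C S]
bbbbbCSCbS ⇒ bbbbbbSCbS   [C → b]
bbbbbbSCbS ⇒ bbbbbboCbS   [S → o]
bbbbbboCbS ⇒ bbbbbbobbS   [C → b]
bbbbbbobbS ⇒ bbbbbbobbo   [S → o]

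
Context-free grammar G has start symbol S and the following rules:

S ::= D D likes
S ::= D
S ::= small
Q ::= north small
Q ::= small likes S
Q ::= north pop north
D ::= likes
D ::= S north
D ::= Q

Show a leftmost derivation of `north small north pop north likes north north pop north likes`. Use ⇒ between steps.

S ⇒ D D likes   [S ::= D D likes]
D D likes ⇒ S north D likes   [D ::= S north]
S north D likes ⇒ D D likes north D likes   [S ::= D D likes]
D D likes north D likes ⇒ Q D likes north D likes   [D ::= Q]
Q D likes north D likes ⇒ north small D likes north D likes   [Q ::= north small]
north small D likes north D likes ⇒ north small Q likes north D likes   [D ::= Q]
north small Q likes north D likes ⇒ north small north pop north likes north D likes   [Q ::= north pop north]
north small north pop north likes north D likes ⇒ north small north pop north likes north Q likes   [D ::= Q]
north small north pop north likes north Q likes ⇒ north small north pop north likes north north pop north likes   [Q ::= north pop north]

S ⇒ D D likes ⇒ S north D likes ⇒ D D likes north D likes ⇒ Q D likes north D likes ⇒ north small D likes north D likes ⇒ north small Q likes north D likes ⇒ north small north pop north likes north D likes ⇒ north small north pop north likes north Q likes ⇒ north small north pop north likes north north pop north likes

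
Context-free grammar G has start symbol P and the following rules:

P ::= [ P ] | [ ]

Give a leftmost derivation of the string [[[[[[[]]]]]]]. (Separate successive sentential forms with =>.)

P=>[P]=>[[P]]=>[[[P]]]=>[[[[P]]]]=>[[[[[P]]]]]=>[[[[[[P]]]]]]=>[[[[[[[]]]]]]]

P => [P]   [P ::= [ P ]]
[P] => [[P]]   [P ::= [ P ]]
[[P]] => [[[P]]]   [P ::= [ P ]]
[[[P]]] => [[[[P]]]]   [P ::= [ P ]]
[[[[P]]]] => [[[[[P]]]]]   [P ::= [ P ]]
[[[[[P]]]]] => [[[[[[P]]]]]]   [P ::= [ P ]]
[[[[[[P]]]]]] => [[[[[[[]]]]]]]   [P ::= [ ]]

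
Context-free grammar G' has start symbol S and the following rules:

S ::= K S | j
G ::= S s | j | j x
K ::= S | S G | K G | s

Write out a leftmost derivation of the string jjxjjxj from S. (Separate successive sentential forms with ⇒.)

S ⇒ KS ⇒ SGS ⇒ KSGS ⇒ SGSGS ⇒ jGSGS ⇒ jjxSGS ⇒ jjxjGS ⇒ jjxjjxS ⇒ jjxjjxj

S ⇒ KS   [S ::= K S]
KS ⇒ SGS   [K ::= S G]
SGS ⇒ KSGS   [S ::= K S]
KSGS ⇒ SGSGS   [K ::= S G]
SGSGS ⇒ jGSGS   [S ::= j]
jGSGS ⇒ jjxSGS   [G ::= j x]
jjxSGS ⇒ jjxjGS   [S ::= j]
jjxjGS ⇒ jjxjjxS   [G ::= j x]
jjxjjxS ⇒ jjxjjxj   [S ::= j]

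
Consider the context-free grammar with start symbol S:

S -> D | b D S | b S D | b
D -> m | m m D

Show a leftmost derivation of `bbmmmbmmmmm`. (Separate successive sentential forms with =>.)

S => bSD   [S -> b S D]
bSD => bbDSD   [S -> b D S]
bbDSD => bbmmDSD   [D -> m m D]
bbmmDSD => bbmmmSD   [D -> m]
bbmmmSD => bbmmmbD   [S -> b]
bbmmmbD => bbmmmbmmD   [D -> m m D]
bbmmmbmmD => bbmmmbmmmmD   [D -> m m D]
bbmmmbmmmmD => bbmmmbmmmmm   [D -> m]

S=>bSD=>bbDSD=>bbmmDSD=>bbmmmSD=>bbmmmbD=>bbmmmbmmD=>bbmmmbmmmmD=>bbmmmbmmmmm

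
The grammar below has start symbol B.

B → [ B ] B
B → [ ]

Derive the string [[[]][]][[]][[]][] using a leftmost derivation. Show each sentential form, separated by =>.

B => [B]B => [[B]B]B => [[[]]B]B => [[[]][]]B => [[[]][]][B]B => [[[]][]][[]]B => [[[]][]][[]][B]B => [[[]][]][[]][[]]B => [[[]][]][[]][[]][]

B => [B]B   [B → [ B ] B]
[B]B => [[B]B]B   [B → [ B ] B]
[[B]B]B => [[[]]B]B   [B → [ ]]
[[[]]B]B => [[[]][]]B   [B → [ ]]
[[[]][]]B => [[[]][]][B]B   [B → [ B ] B]
[[[]][]][B]B => [[[]][]][[]]B   [B → [ ]]
[[[]][]][[]]B => [[[]][]][[]][B]B   [B → [ B ] B]
[[[]][]][[]][B]B => [[[]][]][[]][[]]B   [B → [ ]]
[[[]][]][[]][[]]B => [[[]][]][[]][[]][]   [B → [ ]]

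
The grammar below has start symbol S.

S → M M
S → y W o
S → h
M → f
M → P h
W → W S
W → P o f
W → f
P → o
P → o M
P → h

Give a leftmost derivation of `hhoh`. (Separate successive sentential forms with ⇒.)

S ⇒ MM   [S → M M]
MM ⇒ PhM   [M → P h]
PhM ⇒ hhM   [P → h]
hhM ⇒ hhPh   [M → P h]
hhPh ⇒ hhoh   [P → o]

S ⇒ MM ⇒ PhM ⇒ hhM ⇒ hhPh ⇒ hhoh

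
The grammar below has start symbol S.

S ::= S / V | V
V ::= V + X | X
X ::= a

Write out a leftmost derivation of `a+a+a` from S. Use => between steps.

S => V => V+X => V+X+X => X+X+X => a+X+X => a+a+X => a+a+a

S => V   [S ::= V]
V => V+X   [V ::= V + X]
V+X => V+X+X   [V ::= V + X]
V+X+X => X+X+X   [V ::= X]
X+X+X => a+X+X   [X ::= a]
a+X+X => a+a+X   [X ::= a]
a+a+X => a+a+a   [X ::= a]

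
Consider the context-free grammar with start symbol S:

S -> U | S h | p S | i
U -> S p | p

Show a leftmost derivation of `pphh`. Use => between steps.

S => Sh => Shh => pShh => pUhh => pphh

S => Sh   [S -> S h]
Sh => Shh   [S -> S h]
Shh => pShh   [S -> p S]
pShh => pUhh   [S -> U]
pUhh => pphh   [U -> p]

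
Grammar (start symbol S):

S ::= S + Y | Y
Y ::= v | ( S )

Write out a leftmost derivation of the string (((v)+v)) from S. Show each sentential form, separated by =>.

S=>Y=>(S)=>(Y)=>((S))=>((S+Y))=>((Y+Y))=>(((S)+Y))=>(((Y)+Y))=>(((v)+Y))=>(((v)+v))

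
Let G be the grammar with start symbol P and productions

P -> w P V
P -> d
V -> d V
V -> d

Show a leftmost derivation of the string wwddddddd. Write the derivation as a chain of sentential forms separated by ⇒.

P⇒wPV⇒wwPVV⇒wwdVV⇒wwddVV⇒wwdddVV⇒wwddddVV⇒wwdddddVV⇒wwddddddV⇒wwddddddd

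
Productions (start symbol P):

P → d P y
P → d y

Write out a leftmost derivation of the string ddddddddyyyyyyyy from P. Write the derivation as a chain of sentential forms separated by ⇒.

P ⇒ dPy ⇒ ddPyy ⇒ dddPyyy ⇒ ddddPyyyy ⇒ dddddPyyyyy ⇒ ddddddPyyyyyy ⇒ dddddddPyyyyyyy ⇒ ddddddddyyyyyyyy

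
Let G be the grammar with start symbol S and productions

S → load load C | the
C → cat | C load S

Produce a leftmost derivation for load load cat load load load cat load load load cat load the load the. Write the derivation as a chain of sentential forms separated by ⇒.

S ⇒ load load C   [S → load load C]
load load C ⇒ load load C load S   [C → C load S]
load load C load S ⇒ load load cat load S   [C → cat]
load load cat load S ⇒ load load cat load load load C   [S → load load C]
load load cat load load load C ⇒ load load cat load load load C load S   [C → C load S]
load load cat load load load C load S ⇒ load load cat load load load C load S load S   [C → C load S]
load load cat load load load C load S load S ⇒ load load cat load load load cat load S load S   [C → cat]
load load cat load load load cat load S load S ⇒ load load cat load load load cat load load load C load S   [S → load load C]
load load cat load load load cat load load load C load S ⇒ load load cat load load load cat load load load C load S load S   [C → C load S]
load load cat load load load cat load load load C load S load S ⇒ load load cat load load load cat load load load cat load S load S   [C → cat]
load load cat load load load cat load load load cat load S load S ⇒ load load cat load load load cat load load load cat load the load S   [S → the]
load load cat load load load cat load load load cat load the load S ⇒ load load cat load load load cat load load load cat load the load the   [S → the]

S ⇒ load load C ⇒ load load C load S ⇒ load load cat load S ⇒ load load cat load load load C ⇒ load load cat load load load C load S ⇒ load load cat load load load C load S load S ⇒ load load cat load load load cat load S load S ⇒ load load cat load load load cat load load load C load S ⇒ load load cat load load load cat load load load C load S load S ⇒ load load cat load load load cat load load load cat load S load S ⇒ load load cat load load load cat load load load cat load the load S ⇒ load load cat load load load cat load load load cat load the load the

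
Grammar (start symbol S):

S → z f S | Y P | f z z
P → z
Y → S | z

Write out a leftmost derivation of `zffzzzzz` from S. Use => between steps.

S=>zfS=>zfYP=>zfSP=>zfYPP=>zfSPP=>zfYPPP=>zfSPPP=>zffzzPPP=>zffzzzPP=>zffzzzzP=>zffzzzzz

S => zfS   [S → z f S]
zfS => zfYP   [S → Y P]
zfYP => zfSP   [Y → S]
zfSP => zfYPP   [S → Y P]
zfYPP => zfSPP   [Y → S]
zfSPP => zfYPPP   [S → Y P]
zfYPPP => zfSPPP   [Y → S]
zfSPPP => zffzzPPP   [S → f z z]
zffzzPPP => zffzzzPP   [P → z]
zffzzzPP => zffzzzzP   [P → z]
zffzzzzP => zffzzzzz   [P → z]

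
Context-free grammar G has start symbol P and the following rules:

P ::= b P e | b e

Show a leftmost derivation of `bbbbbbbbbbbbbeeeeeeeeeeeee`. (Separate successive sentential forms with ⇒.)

P ⇒ bPe ⇒ bbPee ⇒ bbbPeee ⇒ bbbbPeeee ⇒ bbbbbPeeeee ⇒ bbbbbbPeeeeee ⇒ bbbbbbbPeeeeeee ⇒ bbbbbbbbPeeeeeeee ⇒ bbbbbbbbbPeeeeeeeee ⇒ bbbbbbbbbbPeeeeeeeeee ⇒ bbbbbbbbbbbPeeeeeeeeeee ⇒ bbbbbbbbbbbbPeeeeeeeeeeee ⇒ bbbbbbbbbbbbbeeeeeeeeeeeee

P ⇒ bPe   [P ::= b P e]
bPe ⇒ bbPee   [P ::= b P e]
bbPee ⇒ bbbPeee   [P ::= b P e]
bbbPeee ⇒ bbbbPeeee   [P ::= b P e]
bbbbPeeee ⇒ bbbbbPeeeee   [P ::= b P e]
bbbbbPeeeee ⇒ bbbbbbPeeeeee   [P ::= b P e]
bbbbbbPeeeeee ⇒ bbbbbbbPeeeeeee   [P ::= b P e]
bbbbbbbPeeeeeee ⇒ bbbbbbbbPeeeeeeee   [P ::= b P e]
bbbbbbbbPeeeeeeee ⇒ bbbbbbbbbPeeeeeeeee   [P ::= b P e]
bbbbbbbbbPeeeeeeeee ⇒ bbbbbbbbbbPeeeeeeeeee   [P ::= b P e]
bbbbbbbbbbPeeeeeeeeee ⇒ bbbbbbbbbbbPeeeeeeeeeee   [P ::= b P e]
bbbbbbbbbbbPeeeeeeeeeee ⇒ bbbbbbbbbbbbPeeeeeeeeeeee   [P ::= b P e]
bbbbbbbbbbbbPeeeeeeeeeeee ⇒ bbbbbbbbbbbbbeeeeeeeeeeeee   [P ::= b e]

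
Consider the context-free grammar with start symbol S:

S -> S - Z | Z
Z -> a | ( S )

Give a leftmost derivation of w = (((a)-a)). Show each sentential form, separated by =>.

S => Z => (S) => (Z) => ((S)) => ((S-Z)) => ((Z-Z)) => (((S)-Z)) => (((Z)-Z)) => (((a)-Z)) => (((a)-a))

S => Z   [S -> Z]
Z => (S)   [Z -> ( S )]
(S) => (Z)   [S -> Z]
(Z) => ((S))   [Z -> ( S )]
((S)) => ((S-Z))   [S -> S - Z]
((S-Z)) => ((Z-Z))   [S -> Z]
((Z-Z)) => (((S)-Z))   [Z -> ( S )]
(((S)-Z)) => (((Z)-Z))   [S -> Z]
(((Z)-Z)) => (((a)-Z))   [Z -> a]
(((a)-Z)) => (((a)-a))   [Z -> a]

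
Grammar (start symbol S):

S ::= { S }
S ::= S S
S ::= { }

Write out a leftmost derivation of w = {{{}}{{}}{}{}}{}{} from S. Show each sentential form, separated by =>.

S => SS => SSS => {S}SS => {SS}SS => {SSS}SS => {SSSS}SS => {{S}SSS}SS => {{{}}SSS}SS => {{{}}{S}SS}SS => {{{}}{{}}SS}SS => {{{}}{{}}{}S}SS => {{{}}{{}}{}{}}SS => {{{}}{{}}{}{}}{}S => {{{}}{{}}{}{}}{}{}

S => SS   [S ::= S S]
SS => SSS   [S ::= S S]
SSS => {S}SS   [S ::= { S }]
{S}SS => {SS}SS   [S ::= S S]
{SS}SS => {SSS}SS   [S ::= S S]
{SSS}SS => {SSSS}SS   [S ::= S S]
{SSSS}SS => {{S}SSS}SS   [S ::= { S }]
{{S}SSS}SS => {{{}}SSS}SS   [S ::= { }]
{{{}}SSS}SS => {{{}}{S}SS}SS   [S ::= { S }]
{{{}}{S}SS}SS => {{{}}{{}}SS}SS   [S ::= { }]
{{{}}{{}}SS}SS => {{{}}{{}}{}S}SS   [S ::= { }]
{{{}}{{}}{}S}SS => {{{}}{{}}{}{}}SS   [S ::= { }]
{{{}}{{}}{}{}}SS => {{{}}{{}}{}{}}{}S   [S ::= { }]
{{{}}{{}}{}{}}{}S => {{{}}{{}}{}{}}{}{}   [S ::= { }]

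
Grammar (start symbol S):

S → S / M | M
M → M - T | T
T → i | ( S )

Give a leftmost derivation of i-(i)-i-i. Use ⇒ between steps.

S ⇒ M   [S → M]
M ⇒ M-T   [M → M - T]
M-T ⇒ M-T-T   [M → M - T]
M-T-T ⇒ M-T-T-T   [M → M - T]
M-T-T-T ⇒ T-T-T-T   [M → T]
T-T-T-T ⇒ i-T-T-T   [T → i]
i-T-T-T ⇒ i-(S)-T-T   [T → ( S )]
i-(S)-T-T ⇒ i-(M)-T-T   [S → M]
i-(M)-T-T ⇒ i-(T)-T-T   [M → T]
i-(T)-T-T ⇒ i-(i)-T-T   [T → i]
i-(i)-T-T ⇒ i-(i)-i-T   [T → i]
i-(i)-i-T ⇒ i-(i)-i-i   [T → i]

S⇒M⇒M-T⇒M-T-T⇒M-T-T-T⇒T-T-T-T⇒i-T-T-T⇒i-(S)-T-T⇒i-(M)-T-T⇒i-(T)-T-T⇒i-(i)-T-T⇒i-(i)-i-T⇒i-(i)-i-i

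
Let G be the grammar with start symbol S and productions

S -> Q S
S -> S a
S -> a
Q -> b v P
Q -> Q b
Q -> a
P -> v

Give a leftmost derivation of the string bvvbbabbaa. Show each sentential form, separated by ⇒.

S ⇒ Sa   [S -> S a]
Sa ⇒ QSa   [S -> Q S]
QSa ⇒ QbSa   [Q -> Q b]
QbSa ⇒ QbbSa   [Q -> Q b]
QbbSa ⇒ bvPbbSa   [Q -> b v P]
bvPbbSa ⇒ bvvbbSa   [P -> v]
bvvbbSa ⇒ bvvbbQSa   [S -> Q S]
bvvbbQSa ⇒ bvvbbQbSa   [Q -> Q b]
bvvbbQbSa ⇒ bvvbbQbbSa   [Q -> Q b]
bvvbbQbbSa ⇒ bvvbbabbSa   [Q -> a]
bvvbbabbSa ⇒ bvvbbabbaa   [S -> a]

S⇒Sa⇒QSa⇒QbSa⇒QbbSa⇒bvPbbSa⇒bvvbbSa⇒bvvbbQSa⇒bvvbbQbSa⇒bvvbbQbbSa⇒bvvbbabbSa⇒bvvbbabbaa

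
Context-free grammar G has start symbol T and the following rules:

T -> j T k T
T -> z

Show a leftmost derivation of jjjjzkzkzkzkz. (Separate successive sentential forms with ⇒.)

T ⇒ jTkT   [T -> j T k T]
jTkT ⇒ jjTkTkT   [T -> j T k T]
jjTkTkT ⇒ jjjTkTkTkT   [T -> j T k T]
jjjTkTkTkT ⇒ jjjjTkTkTkTkT   [T -> j T k T]
jjjjTkTkTkTkT ⇒ jjjjzkTkTkTkT   [T -> z]
jjjjzkTkTkTkT ⇒ jjjjzkzkTkTkT   [T -> z]
jjjjzkzkTkTkT ⇒ jjjjzkzkzkTkT   [T -> z]
jjjjzkzkzkTkT ⇒ jjjjzkzkzkzkT   [T -> z]
jjjjzkzkzkzkT ⇒ jjjjzkzkzkzkz   [T -> z]

T⇒jTkT⇒jjTkTkT⇒jjjTkTkTkT⇒jjjjTkTkTkTkT⇒jjjjzkTkTkTkT⇒jjjjzkzkTkTkT⇒jjjjzkzkzkTkT⇒jjjjzkzkzkzkT⇒jjjjzkzkzkzkz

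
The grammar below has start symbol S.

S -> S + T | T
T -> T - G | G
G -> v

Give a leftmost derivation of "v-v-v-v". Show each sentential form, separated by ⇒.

S ⇒ T   [S -> T]
T ⇒ T-G   [T -> T - G]
T-G ⇒ T-G-G   [T -> T - G]
T-G-G ⇒ T-G-G-G   [T -> T - G]
T-G-G-G ⇒ G-G-G-G   [T -> G]
G-G-G-G ⇒ v-G-G-G   [G -> v]
v-G-G-G ⇒ v-v-G-G   [G -> v]
v-v-G-G ⇒ v-v-v-G   [G -> v]
v-v-v-G ⇒ v-v-v-v   [G -> v]

S ⇒ T ⇒ T-G ⇒ T-G-G ⇒ T-G-G-G ⇒ G-G-G-G ⇒ v-G-G-G ⇒ v-v-G-G ⇒ v-v-v-G ⇒ v-v-v-v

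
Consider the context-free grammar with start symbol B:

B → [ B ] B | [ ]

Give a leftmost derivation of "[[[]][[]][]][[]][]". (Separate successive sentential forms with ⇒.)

B ⇒ [B]B ⇒ [[B]B]B ⇒ [[[]]B]B ⇒ [[[]][B]B]B ⇒ [[[]][[]]B]B ⇒ [[[]][[]][]]B ⇒ [[[]][[]][]][B]B ⇒ [[[]][[]][]][[]]B ⇒ [[[]][[]][]][[]][]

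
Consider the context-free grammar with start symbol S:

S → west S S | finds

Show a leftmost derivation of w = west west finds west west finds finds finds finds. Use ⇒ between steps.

S ⇒ west S S   [S → west S S]
west S S ⇒ west west S S S   [S → west S S]
west west S S S ⇒ west west finds S S   [S → finds]
west west finds S S ⇒ west west finds west S S S   [S → west S S]
west west finds west S S S ⇒ west west finds west west S S S S   [S → west S S]
west west finds west west S S S S ⇒ west west finds west west finds S S S   [S → finds]
west west finds west west finds S S S ⇒ west west finds west west finds finds S S   [S → finds]
west west finds west west finds finds S S ⇒ west west finds west west finds finds finds S   [S → finds]
west west finds west west finds finds finds S ⇒ west west finds west west finds finds finds finds   [S → finds]

S ⇒ west S S ⇒ west west S S S ⇒ west west finds S S ⇒ west west finds west S S S ⇒ west west finds west west S S S S ⇒ west west finds west west finds S S S ⇒ west west finds west west finds finds S S ⇒ west west finds west west finds finds finds S ⇒ west west finds west west finds finds finds finds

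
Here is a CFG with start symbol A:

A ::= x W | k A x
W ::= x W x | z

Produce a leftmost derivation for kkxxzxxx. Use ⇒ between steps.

A ⇒ kAx ⇒ kkAxx ⇒ kkxWxx ⇒ kkxxWxxx ⇒ kkxxzxxx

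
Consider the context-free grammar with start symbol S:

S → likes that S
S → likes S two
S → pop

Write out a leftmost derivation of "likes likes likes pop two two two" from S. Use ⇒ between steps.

S ⇒ likes S two ⇒ likes likes S two two ⇒ likes likes likes S two two two ⇒ likes likes likes pop two two two

S ⇒ likes S two   [S → likes S two]
likes S two ⇒ likes likes S two two   [S → likes S two]
likes likes S two two ⇒ likes likes likes S two two two   [S → likes S two]
likes likes likes S two two two ⇒ likes likes likes pop two two two   [S → pop]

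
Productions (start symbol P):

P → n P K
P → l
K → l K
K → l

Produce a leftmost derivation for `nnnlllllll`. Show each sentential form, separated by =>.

P => nPK => nnPKK => nnnPKKK => nnnlKKK => nnnllKK => nnnlllKK => nnnllllKK => nnnlllllKK => nnnllllllK => nnnlllllll

P => nPK   [P → n P K]
nPK => nnPKK   [P → n P K]
nnPKK => nnnPKKK   [P → n P K]
nnnPKKK => nnnlKKK   [P → l]
nnnlKKK => nnnllKK   [K → l]
nnnllKK => nnnlllKK   [K → l K]
nnnlllKK => nnnllllKK   [K → l K]
nnnllllKK => nnnlllllKK   [K → l K]
nnnlllllKK => nnnllllllK   [K → l]
nnnllllllK => nnnlllllll   [K → l]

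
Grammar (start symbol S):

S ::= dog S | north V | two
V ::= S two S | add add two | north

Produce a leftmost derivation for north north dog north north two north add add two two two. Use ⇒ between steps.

S ⇒ north V   [S ::= north V]
north V ⇒ north S two S   [V ::= S two S]
north S two S ⇒ north north V two S   [S ::= north V]
north north V two S ⇒ north north S two S two S   [V ::= S two S]
north north S two S two S ⇒ north north dog S two S two S   [S ::= dog S]
north north dog S two S two S ⇒ north north dog north V two S two S   [S ::= north V]
north north dog north V two S two S ⇒ north north dog north north two S two S   [V ::= north]
north north dog north north two S two S ⇒ north north dog north north two north V two S   [S ::= north V]
north north dog north north two north V two S ⇒ north north dog north north two north add add two two S   [V ::= add add two]
north north dog north north two north add add two two S ⇒ north north dog north north two north add add two two two   [S ::= two]

S ⇒ north V ⇒ north S two S ⇒ north north V two S ⇒ north north S two S two S ⇒ north north dog S two S two S ⇒ north north dog north V two S two S ⇒ north north dog north north two S two S ⇒ north north dog north north two north V two S ⇒ north north dog north north two north add add two two S ⇒ north north dog north north two north add add two two two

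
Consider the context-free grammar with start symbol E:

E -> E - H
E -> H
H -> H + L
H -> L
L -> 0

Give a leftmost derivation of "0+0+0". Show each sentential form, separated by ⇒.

E ⇒ H   [E -> H]
H ⇒ H+L   [H -> H + L]
H+L ⇒ H+L+L   [H -> H + L]
H+L+L ⇒ L+L+L   [H -> L]
L+L+L ⇒ 0+L+L   [L -> 0]
0+L+L ⇒ 0+0+L   [L -> 0]
0+0+L ⇒ 0+0+0   [L -> 0]

E⇒H⇒H+L⇒H+L+L⇒L+L+L⇒0+L+L⇒0+0+L⇒0+0+0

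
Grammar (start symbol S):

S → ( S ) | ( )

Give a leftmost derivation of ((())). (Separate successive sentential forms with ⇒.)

S ⇒ (S)   [S → ( S )]
(S) ⇒ ((S))   [S → ( S )]
((S)) ⇒ ((()))   [S → ( )]

S⇒(S)⇒((S))⇒((()))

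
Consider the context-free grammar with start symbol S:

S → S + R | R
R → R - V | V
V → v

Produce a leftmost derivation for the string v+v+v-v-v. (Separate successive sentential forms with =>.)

S => S+R   [S → S + R]
S+R => S+R+R   [S → S + R]
S+R+R => R+R+R   [S → R]
R+R+R => V+R+R   [R → V]
V+R+R => v+R+R   [V → v]
v+R+R => v+V+R   [R → V]
v+V+R => v+v+R   [V → v]
v+v+R => v+v+R-V   [R → R - V]
v+v+R-V => v+v+R-V-V   [R → R - V]
v+v+R-V-V => v+v+V-V-V   [R → V]
v+v+V-V-V => v+v+v-V-V   [V → v]
v+v+v-V-V => v+v+v-v-V   [V → v]
v+v+v-v-V => v+v+v-v-v   [V → v]

S => S+R => S+R+R => R+R+R => V+R+R => v+R+R => v+V+R => v+v+R => v+v+R-V => v+v+R-V-V => v+v+V-V-V => v+v+v-V-V => v+v+v-v-V => v+v+v-v-v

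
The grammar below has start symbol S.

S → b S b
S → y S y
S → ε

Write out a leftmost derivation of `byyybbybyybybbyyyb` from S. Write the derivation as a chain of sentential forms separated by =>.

S => bSb => bySyb => byySyyb => byyySyyyb => byyybSbyyyb => byyybbSbbyyyb => byyybbySybbyyyb => byyybbybSbybbyyyb => byyybbybySybybbyyyb => byyybbybyybybbyyyb

S => bSb   [S → b S b]
bSb => bySyb   [S → y S y]
bySyb => byySyyb   [S → y S y]
byySyyb => byyySyyyb   [S → y S y]
byyySyyyb => byyybSbyyyb   [S → b S b]
byyybSbyyyb => byyybbSbbyyyb   [S → b S b]
byyybbSbbyyyb => byyybbySybbyyyb   [S → y S y]
byyybbySybbyyyb => byyybbybSbybbyyyb   [S → b S b]
byyybbybSbybbyyyb => byyybbybySybybbyyyb   [S → y S y]
byyybbybySybybbyyyb => byyybbybyybybbyyyb   [S → ε]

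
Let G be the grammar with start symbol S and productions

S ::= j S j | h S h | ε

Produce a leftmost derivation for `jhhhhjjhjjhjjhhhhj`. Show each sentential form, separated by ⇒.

S ⇒ jSj   [S ::= j S j]
jSj ⇒ jhShj   [S ::= h S h]
jhShj ⇒ jhhShhj   [S ::= h S h]
jhhShhj ⇒ jhhhShhhj   [S ::= h S h]
jhhhShhhj ⇒ jhhhhShhhhj   [S ::= h S h]
jhhhhShhhhj ⇒ jhhhhjSjhhhhj   [S ::= j S j]
jhhhhjSjhhhhj ⇒ jhhhhjjSjjhhhhj   [S ::= j S j]
jhhhhjjSjjhhhhj ⇒ jhhhhjjhShjjhhhhj   [S ::= h S h]
jhhhhjjhShjjhhhhj ⇒ jhhhhjjhjSjhjjhhhhj   [S ::= j S j]
jhhhhjjhjSjhjjhhhhj ⇒ jhhhhjjhjjhjjhhhhj   [S ::= ε]

S ⇒ jSj ⇒ jhShj ⇒ jhhShhj ⇒ jhhhShhhj ⇒ jhhhhShhhhj ⇒ jhhhhjSjhhhhj ⇒ jhhhhjjSjjhhhhj ⇒ jhhhhjjhShjjhhhhj ⇒ jhhhhjjhjSjhjjhhhhj ⇒ jhhhhjjhjjhjjhhhhj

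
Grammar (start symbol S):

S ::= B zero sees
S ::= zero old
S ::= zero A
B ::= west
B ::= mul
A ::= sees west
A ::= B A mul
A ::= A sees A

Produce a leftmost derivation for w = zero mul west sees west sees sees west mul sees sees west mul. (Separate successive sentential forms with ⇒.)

S ⇒ zero A   [S ::= zero A]
zero A ⇒ zero B A mul   [A ::= B A mul]
zero B A mul ⇒ zero mul A mul   [B ::= mul]
zero mul A mul ⇒ zero mul A sees A mul   [A ::= A sees A]
zero mul A sees A mul ⇒ zero mul B A mul sees A mul   [A ::= B A mul]
zero mul B A mul sees A mul ⇒ zero mul west A mul sees A mul   [B ::= west]
zero mul west A mul sees A mul ⇒ zero mul west A sees A mul sees A mul   [A ::= A sees A]
zero mul west A sees A mul sees A mul ⇒ zero mul west sees west sees A mul sees A mul   [A ::= sees west]
zero mul west sees west sees A mul sees A mul ⇒ zero mul west sees west sees sees west mul sees A mul   [A ::= sees west]
zero mul west sees west sees sees west mul sees A mul ⇒ zero mul west sees west sees sees west mul sees sees west mul   [A ::= sees west]

S ⇒ zero A ⇒ zero B A mul ⇒ zero mul A mul ⇒ zero mul A sees A mul ⇒ zero mul B A mul sees A mul ⇒ zero mul west A mul sees A mul ⇒ zero mul west A sees A mul sees A mul ⇒ zero mul west sees west sees A mul sees A mul ⇒ zero mul west sees west sees sees west mul sees A mul ⇒ zero mul west sees west sees sees west mul sees sees west mul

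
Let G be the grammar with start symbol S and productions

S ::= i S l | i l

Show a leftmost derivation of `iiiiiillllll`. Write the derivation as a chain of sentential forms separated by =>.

S => iSl   [S ::= i S l]
iSl => iiSll   [S ::= i S l]
iiSll => iiiSlll   [S ::= i S l]
iiiSlll => iiiiSllll   [S ::= i S l]
iiiiSllll => iiiiiSlllll   [S ::= i S l]
iiiiiSlllll => iiiiiillllll   [S ::= i l]

S => iSl => iiSll => iiiSlll => iiiiSllll => iiiiiSlllll => iiiiiillllll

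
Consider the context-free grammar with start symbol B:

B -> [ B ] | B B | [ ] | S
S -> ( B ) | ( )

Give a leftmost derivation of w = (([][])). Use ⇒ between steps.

B ⇒ S ⇒ (B) ⇒ (S) ⇒ ((B)) ⇒ ((BB)) ⇒ (([]B)) ⇒ (([][]))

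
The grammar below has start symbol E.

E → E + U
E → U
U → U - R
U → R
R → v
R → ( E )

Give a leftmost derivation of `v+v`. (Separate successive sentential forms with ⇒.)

E ⇒ E+U   [E → E + U]
E+U ⇒ U+U   [E → U]
U+U ⇒ R+U   [U → R]
R+U ⇒ v+U   [R → v]
v+U ⇒ v+R   [U → R]
v+R ⇒ v+v   [R → v]

E⇒E+U⇒U+U⇒R+U⇒v+U⇒v+R⇒v+v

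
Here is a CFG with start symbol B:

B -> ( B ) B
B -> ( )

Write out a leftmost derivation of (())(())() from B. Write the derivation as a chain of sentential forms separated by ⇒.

B ⇒ (B)B ⇒ (())B ⇒ (())(B)B ⇒ (())(())B ⇒ (())(())()

B ⇒ (B)B   [B -> ( B ) B]
(B)B ⇒ (())B   [B -> ( )]
(())B ⇒ (())(B)B   [B -> ( B ) B]
(())(B)B ⇒ (())(())B   [B -> ( )]
(())(())B ⇒ (())(())()   [B -> ( )]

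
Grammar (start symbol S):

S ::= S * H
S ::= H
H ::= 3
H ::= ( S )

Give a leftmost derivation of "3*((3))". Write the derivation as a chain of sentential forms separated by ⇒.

S ⇒ S*H ⇒ H*H ⇒ 3*H ⇒ 3*(S) ⇒ 3*(H) ⇒ 3*((S)) ⇒ 3*((H)) ⇒ 3*((3))

S ⇒ S*H   [S ::= S * H]
S*H ⇒ H*H   [S ::= H]
H*H ⇒ 3*H   [H ::= 3]
3*H ⇒ 3*(S)   [H ::= ( S )]
3*(S) ⇒ 3*(H)   [S ::= H]
3*(H) ⇒ 3*((S))   [H ::= ( S )]
3*((S)) ⇒ 3*((H))   [S ::= H]
3*((H)) ⇒ 3*((3))   [H ::= 3]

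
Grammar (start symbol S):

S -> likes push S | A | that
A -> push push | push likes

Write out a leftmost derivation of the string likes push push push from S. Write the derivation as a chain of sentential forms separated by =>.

S => likes push S => likes push A => likes push push push

S => likes push S   [S -> likes push S]
likes push S => likes push A   [S -> A]
likes push A => likes push push push   [A -> push push]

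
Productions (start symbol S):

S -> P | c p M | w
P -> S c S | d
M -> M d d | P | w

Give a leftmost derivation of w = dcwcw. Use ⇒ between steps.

S ⇒ P ⇒ ScS ⇒ PcS ⇒ ScScS ⇒ PcScS ⇒ dcScS ⇒ dcwcS ⇒ dcwcw

S ⇒ P   [S -> P]
P ⇒ ScS   [P -> S c S]
ScS ⇒ PcS   [S -> P]
PcS ⇒ ScScS   [P -> S c S]
ScScS ⇒ PcScS   [S -> P]
PcScS ⇒ dcScS   [P -> d]
dcScS ⇒ dcwcS   [S -> w]
dcwcS ⇒ dcwcw   [S -> w]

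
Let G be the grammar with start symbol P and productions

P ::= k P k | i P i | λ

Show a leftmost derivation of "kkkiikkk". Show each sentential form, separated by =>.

P => kPk => kkPkk => kkkPkkk => kkkiPikkk => kkkiikkk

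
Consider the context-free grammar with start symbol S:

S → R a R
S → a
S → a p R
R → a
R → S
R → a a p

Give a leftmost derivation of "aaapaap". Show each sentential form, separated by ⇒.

S ⇒ RaR   [S → R a R]
RaR ⇒ aaR   [R → a]
aaR ⇒ aaS   [R → S]
aaS ⇒ aaapR   [S → a p R]
aaapR ⇒ aaapaap   [R → a a p]

S ⇒ RaR ⇒ aaR ⇒ aaS ⇒ aaapR ⇒ aaapaap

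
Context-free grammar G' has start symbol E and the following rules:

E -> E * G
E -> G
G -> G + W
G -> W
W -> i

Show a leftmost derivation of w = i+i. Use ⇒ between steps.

E ⇒ G ⇒ G+W ⇒ W+W ⇒ i+W ⇒ i+i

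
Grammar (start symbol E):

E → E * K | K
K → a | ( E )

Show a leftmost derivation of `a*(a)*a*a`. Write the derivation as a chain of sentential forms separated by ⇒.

E ⇒ E*K   [E → E * K]
E*K ⇒ E*K*K   [E → E * K]
E*K*K ⇒ E*K*K*K   [E → E * K]
E*K*K*K ⇒ K*K*K*K   [E → K]
K*K*K*K ⇒ a*K*K*K   [K → a]
a*K*K*K ⇒ a*(E)*K*K   [K → ( E )]
a*(E)*K*K ⇒ a*(K)*K*K   [E → K]
a*(K)*K*K ⇒ a*(a)*K*K   [K → a]
a*(a)*K*K ⇒ a*(a)*a*K   [K → a]
a*(a)*a*K ⇒ a*(a)*a*a   [K → a]

E ⇒ E*K ⇒ E*K*K ⇒ E*K*K*K ⇒ K*K*K*K ⇒ a*K*K*K ⇒ a*(E)*K*K ⇒ a*(K)*K*K ⇒ a*(a)*K*K ⇒ a*(a)*a*K ⇒ a*(a)*a*a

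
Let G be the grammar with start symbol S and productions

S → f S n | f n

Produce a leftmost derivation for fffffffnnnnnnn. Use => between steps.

S => fSn => ffSnn => fffSnnn => ffffSnnnn => fffffSnnnnn => ffffffSnnnnnn => fffffffnnnnnnn

S => fSn   [S → f S n]
fSn => ffSnn   [S → f S n]
ffSnn => fffSnnn   [S → f S n]
fffSnnn => ffffSnnnn   [S → f S n]
ffffSnnnn => fffffSnnnnn   [S → f S n]
fffffSnnnnn => ffffffSnnnnnn   [S → f S n]
ffffffSnnnnnn => fffffffnnnnnnn   [S → f n]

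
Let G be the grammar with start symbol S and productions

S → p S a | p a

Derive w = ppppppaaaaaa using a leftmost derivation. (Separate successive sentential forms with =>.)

S=>pSa=>ppSaa=>pppSaaa=>ppppSaaaa=>pppppSaaaaa=>ppppppaaaaaa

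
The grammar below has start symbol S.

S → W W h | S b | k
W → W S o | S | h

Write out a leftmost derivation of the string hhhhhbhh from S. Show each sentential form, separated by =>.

S => WWh   [S → W W h]
WWh => SWh   [W → S]
SWh => SbWh   [S → S b]
SbWh => WWhbWh   [S → W W h]
WWhbWh => SWhbWh   [W → S]
SWhbWh => WWhWhbWh   [S → W W h]
WWhWhbWh => hWhWhbWh   [W → h]
hWhWhbWh => hhhWhbWh   [W → h]
hhhWhbWh => hhhhhbWh   [W → h]
hhhhhbWh => hhhhhbhh   [W → h]

S => WWh => SWh => SbWh => WWhbWh => SWhbWh => WWhWhbWh => hWhWhbWh => hhhWhbWh => hhhhhbWh => hhhhhbhh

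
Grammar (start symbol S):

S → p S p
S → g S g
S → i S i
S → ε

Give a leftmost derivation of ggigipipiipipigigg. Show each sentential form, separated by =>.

S => gSg => ggSgg => ggiSigg => ggigSgigg => ggigiSigigg => ggigipSpigigg => ggigipiSipigigg => ggigipipSpipigigg => ggigipipiSipipigigg => ggigipipiipipigigg

S => gSg   [S → g S g]
gSg => ggSgg   [S → g S g]
ggSgg => ggiSigg   [S → i S i]
ggiSigg => ggigSgigg   [S → g S g]
ggigSgigg => ggigiSigigg   [S → i S i]
ggigiSigigg => ggigipSpigigg   [S → p S p]
ggigipSpigigg => ggigipiSipigigg   [S → i S i]
ggigipiSipigigg => ggigipipSpipigigg   [S → p S p]
ggigipipSpipigigg => ggigipipiSipipigigg   [S → i S i]
ggigipipiSipipigigg => ggigipipiipipigigg   [S → ε]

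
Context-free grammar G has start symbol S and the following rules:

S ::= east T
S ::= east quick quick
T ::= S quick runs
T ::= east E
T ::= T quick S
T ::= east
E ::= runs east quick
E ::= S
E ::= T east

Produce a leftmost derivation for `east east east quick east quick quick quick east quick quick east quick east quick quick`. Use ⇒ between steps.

S ⇒ east T ⇒ east T quick S ⇒ east east E quick S ⇒ east east T east quick S ⇒ east east T quick S east quick S ⇒ east east T quick S quick S east quick S ⇒ east east east quick S quick S east quick S ⇒ east east east quick east quick quick quick S east quick S ⇒ east east east quick east quick quick quick east quick quick east quick S ⇒ east east east quick east quick quick quick east quick quick east quick east quick quick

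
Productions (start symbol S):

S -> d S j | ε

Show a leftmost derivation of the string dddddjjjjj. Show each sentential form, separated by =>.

S => dSj => ddSjj => dddSjjj => ddddSjjjj => dddddSjjjjj => dddddjjjjj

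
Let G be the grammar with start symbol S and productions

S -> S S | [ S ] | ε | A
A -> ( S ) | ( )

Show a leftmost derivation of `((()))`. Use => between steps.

S => A => (S) => (A) => ((S)) => ((SS)) => ((AS)) => (((S)S)) => ((()S)) => ((()))

S => A   [S -> A]
A => (S)   [A -> ( S )]
(S) => (A)   [S -> A]
(A) => ((S))   [A -> ( S )]
((S)) => ((SS))   [S -> S S]
((SS)) => ((AS))   [S -> A]
((AS)) => (((S)S))   [A -> ( S )]
(((S)S)) => ((()S))   [S -> ε]
((()S)) => ((()))   [S -> ε]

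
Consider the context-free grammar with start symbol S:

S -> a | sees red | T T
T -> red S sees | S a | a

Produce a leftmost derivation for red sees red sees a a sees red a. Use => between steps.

S => T T => S a T => T T a T => red S sees T a T => red sees red sees T a T => red sees red sees a a T => red sees red sees a a S a => red sees red sees a a sees red a

S => T T   [S -> T T]
T T => S a T   [T -> S a]
S a T => T T a T   [S -> T T]
T T a T => red S sees T a T   [T -> red S sees]
red S sees T a T => red sees red sees T a T   [S -> sees red]
red sees red sees T a T => red sees red sees a a T   [T -> a]
red sees red sees a a T => red sees red sees a a S a   [T -> S a]
red sees red sees a a S a => red sees red sees a a sees red a   [S -> sees red]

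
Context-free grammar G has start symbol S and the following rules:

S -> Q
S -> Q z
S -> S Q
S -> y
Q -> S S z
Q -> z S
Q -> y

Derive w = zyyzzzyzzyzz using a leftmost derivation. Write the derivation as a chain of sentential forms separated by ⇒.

S ⇒ Qz ⇒ SSzz ⇒ QzSzz ⇒ SSzzSzz ⇒ QzSzzSzz ⇒ zSzSzzSzz ⇒ zQzzSzzSzz ⇒ zSSzzzSzzSzz ⇒ zySzzzSzzSzz ⇒ zyyzzzSzzSzz ⇒ zyyzzzyzzSzz ⇒ zyyzzzyzzyzz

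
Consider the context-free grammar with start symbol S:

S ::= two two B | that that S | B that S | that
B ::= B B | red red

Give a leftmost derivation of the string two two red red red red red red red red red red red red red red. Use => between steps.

S => two two B => two two B B => two two B B B => two two B B B B => two two B B B B B => two two B B B B B B => two two red red B B B B B => two two red red B B B B B B => two two red red red red B B B B B => two two red red red red red red B B B B => two two red red red red red red red red B B B => two two red red red red red red red red red red B B => two two red red red red red red red red red red red red B => two two red red red red red red red red red red red red red red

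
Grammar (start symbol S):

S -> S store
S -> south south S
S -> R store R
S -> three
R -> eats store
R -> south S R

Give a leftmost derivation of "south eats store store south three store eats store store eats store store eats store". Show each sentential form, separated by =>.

S => R store R => south S R store R => south S store R store R => south R store R store R store R => south eats store store R store R store R => south eats store store south S R store R store R => south eats store store south S store R store R store R => south eats store store south three store R store R store R => south eats store store south three store eats store store R store R => south eats store store south three store eats store store eats store store R => south eats store store south three store eats store store eats store store eats store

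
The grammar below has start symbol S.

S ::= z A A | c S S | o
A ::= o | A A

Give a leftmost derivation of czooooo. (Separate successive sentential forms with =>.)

S => cSS => czAAS => czAAAS => czAAAAS => czoAAAS => czooAAS => czoooAS => czooooS => czooooo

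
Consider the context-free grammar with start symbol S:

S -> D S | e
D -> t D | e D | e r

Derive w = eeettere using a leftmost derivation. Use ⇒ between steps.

S⇒DS⇒eDS⇒eeDS⇒eeeDS⇒eeetDS⇒eeettDS⇒eeetterS⇒eeettere

S ⇒ DS   [S -> D S]
DS ⇒ eDS   [D -> e D]
eDS ⇒ eeDS   [D -> e D]
eeDS ⇒ eeeDS   [D -> e D]
eeeDS ⇒ eeetDS   [D -> t D]
eeetDS ⇒ eeettDS   [D -> t D]
eeettDS ⇒ eeetterS   [D -> e r]
eeetterS ⇒ eeettere   [S -> e]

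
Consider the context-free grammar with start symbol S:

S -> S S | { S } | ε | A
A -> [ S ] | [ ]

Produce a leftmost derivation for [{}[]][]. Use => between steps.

S => SS => SSS => ASS => [S]SS => [SS]SS => [{S}S]SS => [{}S]SS => [{}A]SS => [{}[]]SS => [{}[]]AS => [{}[]][]S => [{}[]][]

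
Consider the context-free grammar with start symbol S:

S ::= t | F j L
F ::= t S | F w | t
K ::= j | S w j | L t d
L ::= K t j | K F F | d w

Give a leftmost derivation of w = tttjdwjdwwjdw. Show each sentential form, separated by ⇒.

S ⇒ FjL ⇒ FwjL ⇒ tSwjL ⇒ tFjLwjL ⇒ ttSjLwjL ⇒ ttFjLjLwjL ⇒ tttjLjLwjL ⇒ tttjdwjLwjL ⇒ tttjdwjdwwjL ⇒ tttjdwjdwwjdw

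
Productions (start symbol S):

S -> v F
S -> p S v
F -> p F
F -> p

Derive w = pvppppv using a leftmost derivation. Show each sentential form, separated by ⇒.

S ⇒ pSv   [S -> p S v]
pSv ⇒ pvFv   [S -> v F]
pvFv ⇒ pvpFv   [F -> p F]
pvpFv ⇒ pvppFv   [F -> p F]
pvppFv ⇒ pvpppFv   [F -> p F]
pvpppFv ⇒ pvppppv   [F -> p]

S ⇒ pSv ⇒ pvFv ⇒ pvpFv ⇒ pvppFv ⇒ pvpppFv ⇒ pvppppv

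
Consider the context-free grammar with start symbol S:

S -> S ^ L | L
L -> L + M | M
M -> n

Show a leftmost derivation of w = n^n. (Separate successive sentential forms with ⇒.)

S ⇒ S^L ⇒ L^L ⇒ M^L ⇒ n^L ⇒ n^M ⇒ n^n

S ⇒ S^L   [S -> S ^ L]
S^L ⇒ L^L   [S -> L]
L^L ⇒ M^L   [L -> M]
M^L ⇒ n^L   [M -> n]
n^L ⇒ n^M   [L -> M]
n^M ⇒ n^n   [M -> n]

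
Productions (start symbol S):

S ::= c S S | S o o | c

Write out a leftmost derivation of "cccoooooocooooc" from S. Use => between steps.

S=>cSS=>cSooS=>cSooooS=>ccSSooooS=>ccSooSooooS=>ccSooooSooooS=>ccSooooooSooooS=>cccooooooSooooS=>cccoooooocooooS=>cccoooooocooooc

S => cSS   [S ::= c S S]
cSS => cSooS   [S ::= S o o]
cSooS => cSooooS   [S ::= S o o]
cSooooS => ccSSooooS   [S ::= c S S]
ccSSooooS => ccSooSooooS   [S ::= S o o]
ccSooSooooS => ccSooooSooooS   [S ::= S o o]
ccSooooSooooS => ccSooooooSooooS   [S ::= S o o]
ccSooooooSooooS => cccooooooSooooS   [S ::= c]
cccooooooSooooS => cccoooooocooooS   [S ::= c]
cccoooooocooooS => cccoooooocooooc   [S ::= c]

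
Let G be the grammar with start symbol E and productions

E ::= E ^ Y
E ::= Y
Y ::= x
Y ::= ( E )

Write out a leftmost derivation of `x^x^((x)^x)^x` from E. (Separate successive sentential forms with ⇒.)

E ⇒ E^Y ⇒ E^Y^Y ⇒ E^Y^Y^Y ⇒ Y^Y^Y^Y ⇒ x^Y^Y^Y ⇒ x^x^Y^Y ⇒ x^x^(E)^Y ⇒ x^x^(E^Y)^Y ⇒ x^x^(Y^Y)^Y ⇒ x^x^((E)^Y)^Y ⇒ x^x^((Y)^Y)^Y ⇒ x^x^((x)^Y)^Y ⇒ x^x^((x)^x)^Y ⇒ x^x^((x)^x)^x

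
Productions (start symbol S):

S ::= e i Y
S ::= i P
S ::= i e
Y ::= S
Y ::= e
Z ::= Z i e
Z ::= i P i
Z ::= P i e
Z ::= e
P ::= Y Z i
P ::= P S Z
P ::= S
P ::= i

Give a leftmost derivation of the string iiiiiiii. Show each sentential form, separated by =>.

S => iP   [S ::= i P]
iP => iS   [P ::= S]
iS => iiP   [S ::= i P]
iiP => iiYZi   [P ::= Y Z i]
iiYZi => iiSZi   [Y ::= S]
iiSZi => iiiPZi   [S ::= i P]
iiiPZi => iiiiZi   [P ::= i]
iiiiZi => iiiiiPii   [Z ::= i P i]
iiiiiPii => iiiiiiii   [P ::= i]

S => iP => iS => iiP => iiYZi => iiSZi => iiiPZi => iiiiZi => iiiiiPii => iiiiiiii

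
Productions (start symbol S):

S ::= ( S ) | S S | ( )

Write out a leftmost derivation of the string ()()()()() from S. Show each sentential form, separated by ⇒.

S ⇒ SS   [S ::= S S]
SS ⇒ SSS   [S ::= S S]
SSS ⇒ ()SS   [S ::= ( )]
()SS ⇒ ()SSS   [S ::= S S]
()SSS ⇒ ()()SS   [S ::= ( )]
()()SS ⇒ ()()SSS   [S ::= S S]
()()SSS ⇒ ()()()SS   [S ::= ( )]
()()()SS ⇒ ()()()()S   [S ::= ( )]
()()()()S ⇒ ()()()()()   [S ::= ( )]

S ⇒ SS ⇒ SSS ⇒ ()SS ⇒ ()SSS ⇒ ()()SS ⇒ ()()SSS ⇒ ()()()SS ⇒ ()()()()S ⇒ ()()()()()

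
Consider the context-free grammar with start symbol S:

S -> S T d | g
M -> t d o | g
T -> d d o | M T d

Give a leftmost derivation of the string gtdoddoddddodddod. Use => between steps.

S => STd => STdTd => STdTdTd => gTdTdTd => gMTddTdTd => gtdoTddTdTd => gtdoddoddTdTd => gtdoddoddddodTd => gtdoddoddddodddod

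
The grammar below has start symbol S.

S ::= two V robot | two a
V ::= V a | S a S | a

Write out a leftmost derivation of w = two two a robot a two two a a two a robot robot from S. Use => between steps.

S => two V robot => two S a S robot => two two V robot a S robot => two two a robot a S robot => two two a robot a two V robot robot => two two a robot a two S a S robot robot => two two a robot a two two a a S robot robot => two two a robot a two two a a two a robot robot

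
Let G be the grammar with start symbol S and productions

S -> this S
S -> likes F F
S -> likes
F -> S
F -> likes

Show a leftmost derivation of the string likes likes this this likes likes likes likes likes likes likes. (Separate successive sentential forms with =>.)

S => likes F F => likes S F => likes likes F F F => likes likes S F F => likes likes this S F F => likes likes this this S F F => likes likes this this likes F F F F => likes likes this this likes likes F F F => likes likes this this likes likes S F F => likes likes this this likes likes likes F F F F => likes likes this this likes likes likes likes F F F => likes likes this this likes likes likes likes likes F F => likes likes this this likes likes likes likes likes likes F => likes likes this this likes likes likes likes likes likes likes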